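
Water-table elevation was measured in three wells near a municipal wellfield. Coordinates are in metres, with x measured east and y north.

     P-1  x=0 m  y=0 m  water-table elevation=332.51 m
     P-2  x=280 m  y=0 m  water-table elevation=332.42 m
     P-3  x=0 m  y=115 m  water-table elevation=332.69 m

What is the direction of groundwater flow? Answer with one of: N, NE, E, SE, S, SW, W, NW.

S

∂h/∂x = (332.42 − 332.51) / (280 − 0) = -0.0003214
∂h/∂y = (332.69 − 332.51) / (115 − 0) = +0.001565
Flow = −∇h = (+0.0003214 east, -0.001565 north), which points south.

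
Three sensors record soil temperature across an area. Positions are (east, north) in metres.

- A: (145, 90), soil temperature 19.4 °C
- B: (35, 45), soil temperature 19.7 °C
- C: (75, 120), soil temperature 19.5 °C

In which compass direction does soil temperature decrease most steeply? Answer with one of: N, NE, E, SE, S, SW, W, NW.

NE

Differences from A: to B (Δx, Δy, Δh) = (-110, -45, +0.3); to C = (-70, 30, +0.1).
Solve a·Δx + b·Δy = ΔT: det = (-110)·30 − (-70)·(-45) = -6450.
∂T/∂x = [(+0.3)·30 − (+0.1)·(-45)] / -6450 = -0.002093
∂T/∂y = [(-110)·(+0.1) − (-70)·(+0.3)] / -6450 = -0.001550
Steepest decrease is along −∇f = (+0.002093 E, +0.001550 N) → northeast.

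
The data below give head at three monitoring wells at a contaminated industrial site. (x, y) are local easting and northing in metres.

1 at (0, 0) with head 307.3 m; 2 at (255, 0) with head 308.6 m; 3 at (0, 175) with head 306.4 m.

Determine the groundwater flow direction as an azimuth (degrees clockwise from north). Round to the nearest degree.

∂h/∂x = (308.6 − 307.3) / (255 − 0) = +0.005098
∂h/∂y = (306.4 − 307.3) / (175 − 0) = -0.005143
Flow direction (−∇h) has components (-0.005098 E, +0.005143 N).
Azimuth = atan2(E, N) = atan2(-0.005098, +0.005143) = 315.3° ≈ 315°.

315°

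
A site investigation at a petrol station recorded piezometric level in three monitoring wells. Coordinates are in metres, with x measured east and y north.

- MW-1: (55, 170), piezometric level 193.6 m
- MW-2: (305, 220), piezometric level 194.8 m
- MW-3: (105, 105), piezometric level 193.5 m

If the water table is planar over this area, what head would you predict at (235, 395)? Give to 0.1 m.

With h = a·x + b·y + c and MW-1 as origin, the differences give:
  250·a + 50·b = +1.2
  50·a + (-65)·b = -0.1
Eliminate b (×(-65) and ×50, subtract): -18750·a = -73.00 → a = ∂h/∂x = +0.003893
Back-substitute: b = ∂h/∂y = +0.004533.
h(235, 395) = 193.6 + (+0.003893)·(180) + (+0.004533)·(225) = 193.6 +0.701 +1.020 = 195.321 m.

195.3 m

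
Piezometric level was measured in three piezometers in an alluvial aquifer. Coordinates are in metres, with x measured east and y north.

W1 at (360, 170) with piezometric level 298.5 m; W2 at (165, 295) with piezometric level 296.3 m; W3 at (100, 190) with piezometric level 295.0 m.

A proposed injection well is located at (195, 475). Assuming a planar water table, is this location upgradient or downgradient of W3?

Three-point gradient (reference W1): Δ to W2 = (-195, 125, -2.2), Δ to W3 = (-260, 20, -3.5).
∂h/∂x = +0.01376, ∂h/∂y = +0.003864 (det = 28600).
Head at (195, 475) = 298.5 + (+0.01376)·(-165) + (+0.003864)·(305) = 297.41 m.
That is higher than the 295.0 m at W3, so the point is upgradient.

upgradient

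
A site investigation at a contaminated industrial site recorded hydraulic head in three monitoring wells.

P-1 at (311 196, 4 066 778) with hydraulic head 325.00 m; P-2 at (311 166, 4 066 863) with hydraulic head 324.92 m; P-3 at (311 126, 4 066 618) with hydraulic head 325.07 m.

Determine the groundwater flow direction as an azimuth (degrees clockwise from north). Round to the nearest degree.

318°

Taking P-1 as reference: P-2−P-1 = (-30, 85, -0.08); P-3−P-1 = (-70, -160, +0.07).
Solve a·Δx + b·Δy = Δh: det = (-30)·(-160) − (-70)·85 = 10750.
∂h/∂x = [(-0.08)·(-160) − (+0.07)·85] / 10750 = +0.0006372
∂h/∂y = [(-30)·(+0.07) − (-70)·(-0.08)] / 10750 = -0.0007163
Flow direction (−∇h) has components (-0.0006372 E, +0.0007163 N).
Azimuth = atan2(E, N) = atan2(-0.0006372, +0.0007163) = 318.3° ≈ 318°.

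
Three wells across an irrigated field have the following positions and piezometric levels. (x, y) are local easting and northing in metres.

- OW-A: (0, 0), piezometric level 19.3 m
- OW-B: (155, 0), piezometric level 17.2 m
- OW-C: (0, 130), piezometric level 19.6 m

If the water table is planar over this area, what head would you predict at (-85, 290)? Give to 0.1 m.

21.1 m

∂h/∂x = (17.2 − 19.3) / (155 − 0) = -0.01355
∂h/∂y = (19.6 − 19.3) / (130 − 0) = +0.002308
h(-85, 290) = 19.3 + (-0.01355)·(-85) + (+0.002308)·(290) = 19.3 +1.152 +0.669 = 21.121 m.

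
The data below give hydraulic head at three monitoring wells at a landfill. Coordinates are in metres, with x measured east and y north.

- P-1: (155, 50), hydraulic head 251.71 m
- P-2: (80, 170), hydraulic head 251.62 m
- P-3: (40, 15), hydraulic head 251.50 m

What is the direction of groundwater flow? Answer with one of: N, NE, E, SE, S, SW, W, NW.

W

Taking P-1 as reference: P-2−P-1 = (-75, 120, -0.09); P-3−P-1 = (-115, -35, -0.21).
Solve a·Δx + b·Δy = Δh: det = (-75)·(-35) − (-115)·120 = 16425.
∂h/∂x = [(-0.09)·(-35) − (-0.21)·120] / 16425 = +0.001726
∂h/∂y = [(-75)·(-0.21) − (-115)·(-0.09)] / 16425 = +0.0003288
Flow = −∇h = (-0.001726 east, -0.0003288 north), which points west.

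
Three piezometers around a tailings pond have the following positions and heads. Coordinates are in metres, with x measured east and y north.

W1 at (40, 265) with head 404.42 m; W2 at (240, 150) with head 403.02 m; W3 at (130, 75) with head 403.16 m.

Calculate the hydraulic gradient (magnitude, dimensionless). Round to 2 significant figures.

Differences from W1: to W2 (Δx, Δy, Δh) = (200, -115, -1.40); to W3 = (90, -190, -1.26).
Solve a·Δx + b·Δy = Δh: det = 200·(-190) − 90·(-115) = -27650.
∂h/∂x = [(-1.40)·(-190) − (-1.26)·(-115)] / -27650 = -0.004380
∂h/∂y = [200·(-1.26) − 90·(-1.40)] / -27650 = +0.004557
|∇h| = √(-0.004380² + 0.004557²) = 0.006321

0.0063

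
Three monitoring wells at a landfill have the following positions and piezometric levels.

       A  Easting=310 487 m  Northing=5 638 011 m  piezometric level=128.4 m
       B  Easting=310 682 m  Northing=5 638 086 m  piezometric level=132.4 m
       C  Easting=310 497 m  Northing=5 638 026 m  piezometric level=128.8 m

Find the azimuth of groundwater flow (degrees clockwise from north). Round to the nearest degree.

218°

With h = a·x + b·y + c and A as origin, the differences give:
  195·a + 75·b = +4.0
  10·a + 15·b = +0.4
Eliminate b (×15 and ×75, subtract): 2175·a = 30.00 → a = ∂h/∂x = +0.01379
Back-substitute: b = ∂h/∂y = +0.01747.
Flow direction (−∇h) has components (-0.01379 E, -0.01747 N).
Azimuth = atan2(E, N) = atan2(-0.01379, -0.01747) = 218.3° ≈ 218°.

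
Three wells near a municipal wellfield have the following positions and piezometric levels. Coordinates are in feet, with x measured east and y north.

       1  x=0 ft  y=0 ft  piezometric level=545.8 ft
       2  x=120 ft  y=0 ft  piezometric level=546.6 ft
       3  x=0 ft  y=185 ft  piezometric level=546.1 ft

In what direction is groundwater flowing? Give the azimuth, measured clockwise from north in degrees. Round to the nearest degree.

256°

∂h/∂x = (546.6 − 545.8) / (120 − 0) = +0.006667
∂h/∂y = (546.1 − 545.8) / (185 − 0) = +0.001622
Flow direction (−∇h) has components (-0.006667 E, -0.001622 N).
Azimuth = atan2(E, N) = atan2(-0.006667, -0.001622) = 256.3° ≈ 256°.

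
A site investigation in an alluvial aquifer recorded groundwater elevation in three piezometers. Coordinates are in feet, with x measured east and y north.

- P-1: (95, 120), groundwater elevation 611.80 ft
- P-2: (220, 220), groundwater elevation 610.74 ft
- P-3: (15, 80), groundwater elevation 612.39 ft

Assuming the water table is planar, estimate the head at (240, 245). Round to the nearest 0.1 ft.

610.5 ft

Three-point gradient (reference P-1): Δ to P-2 = (125, 100, -1.06), Δ to P-3 = (-80, -40, +0.59).
∂h/∂x = -0.005533, ∂h/∂y = -0.003683 (det = 3000).
h(240, 245) = 611.80 + (-0.005533)·(145) + (-0.003683)·(125) = 611.80 -0.802 -0.460 = 610.537 ft.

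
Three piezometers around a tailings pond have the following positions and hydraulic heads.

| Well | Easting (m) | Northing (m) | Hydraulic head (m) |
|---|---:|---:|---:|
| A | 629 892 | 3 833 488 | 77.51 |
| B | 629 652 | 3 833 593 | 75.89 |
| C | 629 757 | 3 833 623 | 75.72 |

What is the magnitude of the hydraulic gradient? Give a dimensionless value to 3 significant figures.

0.0117

With h = a·x + b·y + c and A as origin, the differences give:
  (-240)·a + 105·b = -1.62
  (-135)·a + 135·b = -1.79
Eliminate b (×135 and ×105, subtract): -18225·a = -30.750 → a = ∂h/∂x = +0.001687
Back-substitute: b = ∂h/∂y = -0.01157.
|∇h| = √(0.001687² + -0.01157²) = 0.01169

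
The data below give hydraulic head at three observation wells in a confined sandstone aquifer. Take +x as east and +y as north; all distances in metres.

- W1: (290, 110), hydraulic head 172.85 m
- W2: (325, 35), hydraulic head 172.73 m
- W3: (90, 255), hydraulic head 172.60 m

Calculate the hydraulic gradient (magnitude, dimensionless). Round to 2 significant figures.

0.0049

Taking W1 as reference: W2−W1 = (35, -75, -0.12); W3−W1 = (-200, 145, -0.25).
Determinant of the coordinate differences = 35·145 − (-200)·(-75) = -9925.
∂h/∂x = [(-0.12)·145 − (-0.25)·(-75)] / -9925 = +0.003642
∂h/∂y = [35·(-0.25) − (-200)·(-0.12)] / -9925 = +0.003300
|∇h| = √(0.003642² + 0.003300²) = 0.004915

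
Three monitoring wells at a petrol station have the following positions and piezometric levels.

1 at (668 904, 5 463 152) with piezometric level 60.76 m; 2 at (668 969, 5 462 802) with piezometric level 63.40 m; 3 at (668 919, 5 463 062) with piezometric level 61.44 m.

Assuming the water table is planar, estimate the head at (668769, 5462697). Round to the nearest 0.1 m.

Differences from 1: to 2 (Δx, Δy, Δh) = (65, -350, +2.64); to 3 = (15, -90, +0.68).
Determinant of the coordinate differences = 65·(-90) − 15·(-350) = -600.
∂h/∂x = [(+2.64)·(-90) − (+0.68)·(-350)] / -600 = -0.0006667
∂h/∂y = [65·(+0.68) − 15·(+2.64)] / -600 = -0.007667
h(668769, 5462697) = 60.76 + (-0.0006667)·(-135) + (-0.007667)·(-455) = 60.76 +0.090 +3.488 = 64.338 m.

64.3 m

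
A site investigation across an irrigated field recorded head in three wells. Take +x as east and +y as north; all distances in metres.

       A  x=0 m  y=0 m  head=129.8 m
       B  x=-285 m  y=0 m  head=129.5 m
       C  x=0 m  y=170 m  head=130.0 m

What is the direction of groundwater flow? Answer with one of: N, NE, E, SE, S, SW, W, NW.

∂h/∂x = (129.5 − 129.8) / (-285 − 0) = +0.001053
∂h/∂y = (130.0 − 129.8) / (170 − 0) = +0.001176
Flow = −∇h = (-0.001053 east, -0.001176 north), which points southwest.

SW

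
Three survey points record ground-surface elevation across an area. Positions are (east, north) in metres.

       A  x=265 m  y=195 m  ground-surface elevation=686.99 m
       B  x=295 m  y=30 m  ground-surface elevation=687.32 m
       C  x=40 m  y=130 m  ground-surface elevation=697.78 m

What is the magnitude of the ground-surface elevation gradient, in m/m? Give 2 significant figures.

Differences from A: to B (Δx, Δy, Δh) = (30, -165, +0.33); to C = (-225, -65, +10.79).
Determinant of the coordinate differences = 30·(-65) − (-225)·(-165) = -39075.
∂z/∂x = [(+0.33)·(-65) − (+10.79)·(-165)] / -39075 = -0.04501
∂z/∂y = [30·(+10.79) − (-225)·(+0.33)] / -39075 = -0.01018
|∇f| = √(-0.04501² + -0.01018²) = 0.04615 m/m

0.046 m/m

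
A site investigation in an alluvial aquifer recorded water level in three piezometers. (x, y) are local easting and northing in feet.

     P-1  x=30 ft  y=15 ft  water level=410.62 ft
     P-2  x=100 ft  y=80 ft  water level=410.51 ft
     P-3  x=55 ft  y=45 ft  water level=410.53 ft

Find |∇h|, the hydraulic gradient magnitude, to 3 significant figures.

0.00920

Taking P-1 as reference: P-2−P-1 = (70, 65, -0.11); P-3−P-1 = (25, 30, -0.09).
Determinant of the coordinate differences = 70·30 − 25·65 = 475.
∂h/∂x = [(-0.11)·30 − (-0.09)·65] / 475 = +0.005368
∂h/∂y = [70·(-0.09) − 25·(-0.11)] / 475 = -0.007474
|∇h| = √(0.005368² + -0.007474²) = 0.009202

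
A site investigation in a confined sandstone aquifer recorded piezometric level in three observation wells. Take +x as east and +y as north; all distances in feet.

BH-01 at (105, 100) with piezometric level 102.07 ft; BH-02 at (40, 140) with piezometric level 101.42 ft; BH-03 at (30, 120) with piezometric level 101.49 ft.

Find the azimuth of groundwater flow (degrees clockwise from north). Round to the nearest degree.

Taking BH-01 as reference: BH-02−BH-01 = (-65, 40, -0.65); BH-03−BH-01 = (-75, 20, -0.58).
Determinant of the coordinate differences = (-65)·20 − (-75)·40 = 1700.
∂h/∂x = [(-0.65)·20 − (-0.58)·40] / 1700 = +0.006000
∂h/∂y = [(-65)·(-0.58) − (-75)·(-0.65)] / 1700 = -0.006500
Flow direction (−∇h) has components (-0.006000 E, +0.006500 N).
Azimuth = atan2(E, N) = atan2(-0.006000, +0.006500) = 317.3° ≈ 317°.

317°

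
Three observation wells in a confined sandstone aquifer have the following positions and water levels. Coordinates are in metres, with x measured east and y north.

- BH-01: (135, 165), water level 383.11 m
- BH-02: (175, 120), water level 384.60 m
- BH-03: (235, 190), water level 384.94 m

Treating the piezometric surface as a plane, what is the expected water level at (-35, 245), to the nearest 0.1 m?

378.3 m

Three-point gradient (reference BH-01): Δ to BH-02 = (40, -45, +1.49), Δ to BH-03 = (100, 25, +1.83).
∂h/∂x = +0.02175, ∂h/∂y = -0.01378 (det = 5500).
h(-35, 245) = 383.11 + (+0.02175)·(-170) + (-0.01378)·(80) = 383.11 -3.697 -1.103 = 378.311 m.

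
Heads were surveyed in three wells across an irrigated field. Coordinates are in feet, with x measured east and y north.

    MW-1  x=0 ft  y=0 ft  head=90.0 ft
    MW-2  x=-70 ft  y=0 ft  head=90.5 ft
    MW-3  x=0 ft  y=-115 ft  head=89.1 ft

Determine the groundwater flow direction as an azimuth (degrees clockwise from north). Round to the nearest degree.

138°

∂h/∂x = (90.5 − 90.0) / (-70 − 0) = -0.007143
∂h/∂y = (89.1 − 90.0) / (-115 − 0) = +0.007826
Flow direction (−∇h) has components (+0.007143 E, -0.007826 N).
Azimuth = atan2(E, N) = atan2(+0.007143, -0.007826) = 137.6° ≈ 138°.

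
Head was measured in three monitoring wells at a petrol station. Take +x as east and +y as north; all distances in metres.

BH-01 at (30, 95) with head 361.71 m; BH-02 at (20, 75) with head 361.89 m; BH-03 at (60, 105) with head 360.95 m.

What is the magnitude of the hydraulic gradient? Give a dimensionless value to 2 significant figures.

Differences from BH-01: to BH-02 (Δx, Δy, Δh) = (-10, -20, +0.18); to BH-03 = (30, 10, -0.76).
Solve a·Δx + b·Δy = Δh: det = (-10)·10 − 30·(-20) = 500.
∂h/∂x = [(+0.18)·10 − (-0.76)·(-20)] / 500 = -0.02680
∂h/∂y = [(-10)·(-0.76) − 30·(+0.18)] / 500 = +0.004400
|∇h| = √(-0.02680² + 0.004400²) = 0.02716

0.027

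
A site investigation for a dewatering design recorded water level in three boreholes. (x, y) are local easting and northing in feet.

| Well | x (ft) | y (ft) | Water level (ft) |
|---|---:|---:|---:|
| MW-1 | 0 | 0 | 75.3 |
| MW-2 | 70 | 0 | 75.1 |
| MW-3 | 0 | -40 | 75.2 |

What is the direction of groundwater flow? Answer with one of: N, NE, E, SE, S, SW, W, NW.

SE

∂h/∂x = (75.1 − 75.3) / (70 − 0) = -0.002857
∂h/∂y = (75.2 − 75.3) / (-40 − 0) = +0.002500
Flow = −∇h = (+0.002857 east, -0.002500 north), which points southeast.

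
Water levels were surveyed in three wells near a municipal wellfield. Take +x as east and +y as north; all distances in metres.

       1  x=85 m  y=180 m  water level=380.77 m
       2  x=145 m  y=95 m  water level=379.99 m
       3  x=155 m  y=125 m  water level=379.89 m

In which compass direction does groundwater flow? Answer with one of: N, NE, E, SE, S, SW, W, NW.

With h = a·x + b·y + c and 1 as origin, the differences give:
  60·a + (-85)·b = -0.78
  70·a + (-55)·b = -0.88
Eliminate b (×(-55) and ×(-85), subtract): 2650·a = -31.900 → a = ∂h/∂x = -0.01204
Back-substitute: b = ∂h/∂y = +0.0006792.
Flow = −∇h = (+0.01204 east, -0.0006792 north), which points east.

E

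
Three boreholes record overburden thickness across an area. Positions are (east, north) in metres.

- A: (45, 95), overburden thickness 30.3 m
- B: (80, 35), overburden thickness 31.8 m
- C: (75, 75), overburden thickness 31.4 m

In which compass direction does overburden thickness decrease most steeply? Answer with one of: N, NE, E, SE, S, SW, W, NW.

Taking A as reference: B−A = (35, -60, +1.5); C−A = (30, -20, +1.1).
Solve a·Δx + b·Δy = Δd: det = 35·(-20) − 30·(-60) = 1100.
∂d/∂x = [(+1.5)·(-20) − (+1.1)·(-60)] / 1100 = +0.03273
∂d/∂y = [35·(+1.1) − 30·(+1.5)] / 1100 = -0.005909
Steepest decrease is along −∇f = (-0.03273 E, +0.005909 N) → west.

W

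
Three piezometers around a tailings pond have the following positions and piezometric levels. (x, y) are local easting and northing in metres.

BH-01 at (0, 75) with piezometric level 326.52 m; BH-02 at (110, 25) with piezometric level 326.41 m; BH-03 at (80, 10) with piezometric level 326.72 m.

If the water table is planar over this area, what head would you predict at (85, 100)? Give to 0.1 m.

325.8 m

With h = a·x + b·y + c and BH-01 as origin, the differences give:
  110·a + (-50)·b = -0.11
  80·a + (-65)·b = +0.20
Eliminate b (×(-65) and ×(-50), subtract): -3150·a = 17.150 → a = ∂h/∂x = -0.005444
Back-substitute: b = ∂h/∂y = -0.009778.
h(85, 100) = 326.52 + (-0.005444)·(85) + (-0.009778)·(25) = 326.52 -0.463 -0.244 = 325.813 m.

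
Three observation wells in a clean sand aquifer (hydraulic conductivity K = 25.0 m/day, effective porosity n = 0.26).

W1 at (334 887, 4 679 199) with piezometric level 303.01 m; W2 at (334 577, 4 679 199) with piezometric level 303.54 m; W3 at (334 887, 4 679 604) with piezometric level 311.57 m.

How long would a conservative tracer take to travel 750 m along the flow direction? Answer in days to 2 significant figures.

370 days

∂h/∂x = (303.54 − 303.01) / (334577 − 334887) = -0.001710
∂h/∂y = (311.57 − 303.01) / (4679604 − 4679199) = +0.02114
|∇h| = √(-0.001710² + 0.02114²) = 0.02121
Seepage velocity v = K·i/n = 25.0 × 0.02121 / 0.26 = 2.039 m/day.
t = 750 / 2.039 = 367.8 days.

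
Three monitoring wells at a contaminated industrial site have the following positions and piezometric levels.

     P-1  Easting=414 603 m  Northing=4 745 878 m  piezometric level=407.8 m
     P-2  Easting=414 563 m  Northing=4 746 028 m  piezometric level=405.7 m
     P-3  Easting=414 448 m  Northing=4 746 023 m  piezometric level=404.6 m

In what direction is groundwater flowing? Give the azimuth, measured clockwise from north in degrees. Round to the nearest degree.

318°

Differences from P-1: to P-2 (Δx, Δy, Δh) = (-40, 150, -2.1); to P-3 = (-155, 145, -3.2).
Solve a·Δx + b·Δy = Δh: det = (-40)·145 − (-155)·150 = 17450.
∂h/∂x = [(-2.1)·145 − (-3.2)·150] / 17450 = +0.01006
∂h/∂y = [(-40)·(-3.2) − (-155)·(-2.1)] / 17450 = -0.01132
Flow direction (−∇h) has components (-0.01006 E, +0.01132 N).
Azimuth = atan2(E, N) = atan2(-0.01006, +0.01132) = 318.4° ≈ 318°.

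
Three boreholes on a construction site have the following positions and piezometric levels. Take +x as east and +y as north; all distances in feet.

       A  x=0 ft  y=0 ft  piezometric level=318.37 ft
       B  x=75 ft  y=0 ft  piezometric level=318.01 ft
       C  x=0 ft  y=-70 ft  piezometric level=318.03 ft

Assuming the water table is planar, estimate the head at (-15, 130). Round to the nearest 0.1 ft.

319.1 ft

∂h/∂x = (318.01 − 318.37) / (75 − 0) = -0.004800
∂h/∂y = (318.03 − 318.37) / (-70 − 0) = +0.004857
h(-15, 130) = 318.37 + (-0.004800)·(-15) + (+0.004857)·(130) = 318.37 +0.072 +0.631 = 319.073 ft.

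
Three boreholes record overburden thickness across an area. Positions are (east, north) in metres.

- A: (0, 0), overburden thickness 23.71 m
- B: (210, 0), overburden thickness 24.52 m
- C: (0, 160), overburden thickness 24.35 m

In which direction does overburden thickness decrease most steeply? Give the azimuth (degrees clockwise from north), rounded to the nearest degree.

∂d/∂x = (24.52 − 23.71) / (210 − 0) = +0.003857
∂d/∂y = (24.35 − 23.71) / (160 − 0) = +0.004000
Steepest decrease is along −∇f: components (-0.003857 E, -0.004000 N).
Azimuth = atan2(-0.003857, -0.004000) = 224.0° ≈ 224°.

224°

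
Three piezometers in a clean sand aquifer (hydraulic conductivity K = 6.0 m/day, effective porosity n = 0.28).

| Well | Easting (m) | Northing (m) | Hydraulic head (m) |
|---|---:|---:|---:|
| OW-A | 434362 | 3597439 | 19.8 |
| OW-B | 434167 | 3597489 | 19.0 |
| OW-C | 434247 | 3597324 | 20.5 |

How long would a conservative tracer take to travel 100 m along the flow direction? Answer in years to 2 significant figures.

1.5 years

Differences from OW-A: to OW-B (Δx, Δy, Δh) = (-195, 50, -0.8); to OW-C = (-115, -115, +0.7).
Determinant of the coordinate differences = (-195)·(-115) − (-115)·50 = 28175.
∂h/∂x = [(-0.8)·(-115) − (+0.7)·50] / 28175 = +0.002023
∂h/∂y = [(-195)·(+0.7) − (-115)·(-0.8)] / 28175 = -0.008110
|∇h| = √(0.002023² + -0.008110²) = 0.008359
Seepage velocity v = K·i/n = 6.0 × 0.008359 / 0.28 = 0.1791 m/day.
t = 100 / 0.1791 = 558.3 days = 1.53 years.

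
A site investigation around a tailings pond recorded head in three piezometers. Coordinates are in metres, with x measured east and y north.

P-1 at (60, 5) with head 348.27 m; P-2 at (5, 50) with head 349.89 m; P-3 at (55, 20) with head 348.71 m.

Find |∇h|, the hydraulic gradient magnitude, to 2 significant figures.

Three-point gradient (reference P-1): Δ to P-2 = (-55, 45, +1.62), Δ to P-3 = (-5, 15, +0.44).
∂h/∂x = -0.007500, ∂h/∂y = +0.02683 (det = -600).
|∇h| = √(-0.007500² + 0.02683²) = 0.02786

0.028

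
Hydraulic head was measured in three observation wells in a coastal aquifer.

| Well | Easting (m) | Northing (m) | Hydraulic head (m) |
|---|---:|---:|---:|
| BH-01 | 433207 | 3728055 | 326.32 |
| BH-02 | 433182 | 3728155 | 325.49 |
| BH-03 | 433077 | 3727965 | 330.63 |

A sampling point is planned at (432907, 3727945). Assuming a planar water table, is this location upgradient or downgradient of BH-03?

Differences from BH-01: to BH-02 (Δx, Δy, Δh) = (-25, 100, -0.83); to BH-03 = (-130, -90, +4.31).
Solve a·Δx + b·Δy = Δh: det = (-25)·(-90) − (-130)·100 = 15250.
∂h/∂x = [(-0.83)·(-90) − (+4.31)·100] / 15250 = -0.02336
∂h/∂y = [(-25)·(+4.31) − (-130)·(-0.83)] / 15250 = -0.01414
Head at (432907, 3727945) = 326.32 + (-0.02336)·(-300) + (-0.01414)·(-110) = 334.88 m.
That is higher than the 330.63 m at BH-03, so the point is upgradient.

upgradient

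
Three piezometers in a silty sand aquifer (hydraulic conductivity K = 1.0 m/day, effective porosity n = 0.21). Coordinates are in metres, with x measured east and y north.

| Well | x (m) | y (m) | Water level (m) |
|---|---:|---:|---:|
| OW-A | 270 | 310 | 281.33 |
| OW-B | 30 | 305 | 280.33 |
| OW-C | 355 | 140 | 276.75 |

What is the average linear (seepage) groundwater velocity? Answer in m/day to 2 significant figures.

Differences from OW-A: to OW-B (Δx, Δy, Δh) = (-240, -5, -1.00); to OW-C = (85, -170, -4.58).
Solve a·Δx + b·Δy = Δh: det = (-240)·(-170) − 85·(-5) = 41225.
∂h/∂x = [(-1.00)·(-170) − (-4.58)·(-5)] / 41225 = +0.003568
∂h/∂y = [(-240)·(-4.58) − 85·(-1.00)] / 41225 = +0.02873
|∇h| = √(0.003568² + 0.02873²) = 0.02895
Seepage velocity v = K·i/n = 1.0 × 0.02895 / 0.21 = 0.1379 m/day.

0.14 m/day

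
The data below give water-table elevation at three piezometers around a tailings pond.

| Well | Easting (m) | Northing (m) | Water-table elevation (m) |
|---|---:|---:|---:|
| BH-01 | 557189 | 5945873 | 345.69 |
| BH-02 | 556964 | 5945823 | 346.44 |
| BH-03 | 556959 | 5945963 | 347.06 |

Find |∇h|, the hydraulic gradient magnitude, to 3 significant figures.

0.00605

Differences from BH-01: to BH-02 (Δx, Δy, Δh) = (-225, -50, +0.75); to BH-03 = (-230, 90, +1.37).
Solve a·Δx + b·Δy = Δh: det = (-225)·90 − (-230)·(-50) = -31750.
∂h/∂x = [(+0.75)·90 − (+1.37)·(-50)] / -31750 = -0.004283
∂h/∂y = [(-225)·(+1.37) − (-230)·(+0.75)] / -31750 = +0.004276
|∇h| = √(-0.004283² + 0.004276²) = 0.006052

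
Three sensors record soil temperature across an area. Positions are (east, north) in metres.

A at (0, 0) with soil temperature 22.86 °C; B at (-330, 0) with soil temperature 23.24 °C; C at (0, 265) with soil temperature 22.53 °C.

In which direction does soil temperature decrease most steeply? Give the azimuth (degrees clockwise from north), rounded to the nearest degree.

043°

∂T/∂x = (23.24 − 22.86) / (-330 − 0) = -0.001152
∂T/∂y = (22.53 − 22.86) / (265 − 0) = -0.001245
Steepest decrease is along −∇f: components (+0.001152 E, +0.001245 N).
Azimuth = atan2(+0.001152, +0.001245) = 42.8° ≈ 043°.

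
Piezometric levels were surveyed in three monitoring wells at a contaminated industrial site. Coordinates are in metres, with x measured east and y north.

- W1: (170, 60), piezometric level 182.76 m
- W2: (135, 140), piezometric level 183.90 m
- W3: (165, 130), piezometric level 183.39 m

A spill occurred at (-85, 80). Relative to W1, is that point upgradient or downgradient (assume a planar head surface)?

With h = a·x + b·y + c and W1 as origin, the differences give:
  (-35)·a + 80·b = +1.14
  (-5)·a + 70·b = +0.63
Eliminate b (×70 and ×80, subtract): -2050·a = 29.400 → a = ∂h/∂x = -0.01434
Back-substitute: b = ∂h/∂y = +0.007976.
Head at (-85, 80) = 182.76 + (-0.01434)·(-255) + (+0.007976)·(20) = 186.58 m.
That is higher than the 182.76 m at W1, so the point is upgradient.

upgradient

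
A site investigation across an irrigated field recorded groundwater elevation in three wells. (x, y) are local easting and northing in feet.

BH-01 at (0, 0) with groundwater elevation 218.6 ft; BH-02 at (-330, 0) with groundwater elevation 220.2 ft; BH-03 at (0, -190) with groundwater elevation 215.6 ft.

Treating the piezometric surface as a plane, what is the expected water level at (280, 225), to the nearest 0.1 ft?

220.8 ft

∂h/∂x = (220.2 − 218.6) / (-330 − 0) = -0.004848
∂h/∂y = (215.6 − 218.6) / (-190 − 0) = +0.01579
h(280, 225) = 218.6 + (-0.004848)·(280) + (+0.01579)·(225) = 218.6 -1.358 +3.553 = 220.795 ft.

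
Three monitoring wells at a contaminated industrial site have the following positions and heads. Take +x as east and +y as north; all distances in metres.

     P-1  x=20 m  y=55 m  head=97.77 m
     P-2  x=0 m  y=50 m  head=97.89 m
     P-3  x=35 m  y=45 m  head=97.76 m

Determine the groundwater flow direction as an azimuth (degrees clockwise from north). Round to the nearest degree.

Differences from P-1: to P-2 (Δx, Δy, Δh) = (-20, -5, +0.12); to P-3 = (15, -10, -0.01).
Solve a·Δx + b·Δy = Δh: det = (-20)·(-10) − 15·(-5) = 275.
∂h/∂x = [(+0.12)·(-10) − (-0.01)·(-5)] / 275 = -0.004545
∂h/∂y = [(-20)·(-0.01) − 15·(+0.12)] / 275 = -0.005818
Flow direction (−∇h) has components (+0.004545 E, +0.005818 N).
Azimuth = atan2(E, N) = atan2(+0.004545, +0.005818) = 38.0° ≈ 038°.

038°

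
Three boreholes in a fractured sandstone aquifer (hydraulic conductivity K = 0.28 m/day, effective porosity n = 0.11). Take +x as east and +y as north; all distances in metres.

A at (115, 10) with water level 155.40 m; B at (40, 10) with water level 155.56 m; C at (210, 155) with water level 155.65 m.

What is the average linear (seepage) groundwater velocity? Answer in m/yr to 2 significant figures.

Three-point gradient (reference A): Δ to B = (-75, 0, +0.16), Δ to C = (95, 145, +0.25).
∂h/∂x = -0.002133, ∂h/∂y = +0.003122 (det = -10875).
|∇h| = √(-0.002133² + 0.003122²) = 0.003781
Seepage velocity v = K·i/n = 0.28 × 0.003781 / 0.11 = 0.009624 m/day = 3.515 m/yr.

3.5 m/yr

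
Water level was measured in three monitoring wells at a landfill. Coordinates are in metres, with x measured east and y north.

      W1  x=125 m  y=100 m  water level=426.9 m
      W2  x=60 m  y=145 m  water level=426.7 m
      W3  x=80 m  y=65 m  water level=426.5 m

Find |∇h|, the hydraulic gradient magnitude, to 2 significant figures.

With h = a·x + b·y + c and W1 as origin, the differences give:
  (-65)·a + 45·b = -0.2
  (-45)·a + (-35)·b = -0.4
Eliminate b (×(-35) and ×45, subtract): 4300·a = 25.00 → a = ∂h/∂x = +0.005814
Back-substitute: b = ∂h/∂y = +0.003953.
|∇h| = √(0.005814² + 0.003953²) = 0.007031

0.0070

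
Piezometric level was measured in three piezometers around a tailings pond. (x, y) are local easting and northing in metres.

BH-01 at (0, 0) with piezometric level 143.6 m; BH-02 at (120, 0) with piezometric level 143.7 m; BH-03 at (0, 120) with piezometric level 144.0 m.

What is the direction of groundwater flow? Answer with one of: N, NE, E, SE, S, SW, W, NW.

S

∂h/∂x = (143.7 − 143.6) / (120 − 0) = +0.0008333
∂h/∂y = (144.0 − 143.6) / (120 − 0) = +0.003333
Flow = −∇h = (-0.0008333 east, -0.003333 north), which points south.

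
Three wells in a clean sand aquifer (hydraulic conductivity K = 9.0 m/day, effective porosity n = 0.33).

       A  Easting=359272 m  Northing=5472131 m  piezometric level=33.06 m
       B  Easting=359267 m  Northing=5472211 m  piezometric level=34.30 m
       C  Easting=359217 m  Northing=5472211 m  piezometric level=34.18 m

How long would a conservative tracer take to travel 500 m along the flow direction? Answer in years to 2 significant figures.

3.2 years

With h = a·x + b·y + c and A as origin, the differences give:
  (-5)·a + 80·b = +1.24
  (-55)·a + 80·b = +1.12
Eliminate b (×80 and ×80, subtract): 4000·a = 9.600 → a = ∂h/∂x = +0.002400
Back-substitute: b = ∂h/∂y = +0.01565.
|∇h| = √(0.002400² + 0.01565²) = 0.01583
Seepage velocity v = K·i/n = 9.0 × 0.01583 / 0.33 = 0.4317 m/day.
t = 500 / 0.4317 = 1158 days = 3.17 years.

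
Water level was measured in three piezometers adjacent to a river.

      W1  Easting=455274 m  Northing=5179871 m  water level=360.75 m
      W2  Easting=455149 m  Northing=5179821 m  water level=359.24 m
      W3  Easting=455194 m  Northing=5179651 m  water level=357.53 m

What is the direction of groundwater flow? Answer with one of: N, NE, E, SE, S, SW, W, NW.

SW

Taking W1 as reference: W2−W1 = (-125, -50, -1.51); W3−W1 = (-80, -220, -3.22).
Solve a·Δx + b·Δy = Δh: det = (-125)·(-220) − (-80)·(-50) = 23500.
∂h/∂x = [(-1.51)·(-220) − (-3.22)·(-50)] / 23500 = +0.007285
∂h/∂y = [(-125)·(-3.22) − (-80)·(-1.51)] / 23500 = +0.01199
Flow = −∇h = (-0.007285 east, -0.01199 north), which points southwest.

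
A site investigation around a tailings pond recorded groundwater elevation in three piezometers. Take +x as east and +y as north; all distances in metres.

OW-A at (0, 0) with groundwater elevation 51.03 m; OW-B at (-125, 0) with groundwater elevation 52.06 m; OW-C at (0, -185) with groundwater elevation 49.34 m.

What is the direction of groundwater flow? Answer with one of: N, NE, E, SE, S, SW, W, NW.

∂h/∂x = (52.06 − 51.03) / (-125 − 0) = -0.008240
∂h/∂y = (49.34 − 51.03) / (-185 − 0) = +0.009135
Flow = −∇h = (+0.008240 east, -0.009135 north), which points southeast.

SE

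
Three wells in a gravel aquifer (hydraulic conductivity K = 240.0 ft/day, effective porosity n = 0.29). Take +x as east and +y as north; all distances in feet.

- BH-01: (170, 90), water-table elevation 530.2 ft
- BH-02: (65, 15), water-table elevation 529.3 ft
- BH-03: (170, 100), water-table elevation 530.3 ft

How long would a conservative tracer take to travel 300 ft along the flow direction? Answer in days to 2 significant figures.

Differences from BH-01: to BH-02 (Δx, Δy, Δh) = (-105, -75, -0.9); to BH-03 = (0, 10, +0.1).
Determinant of the coordinate differences = (-105)·10 − 0·(-75) = -1050.
∂h/∂x = [(-0.9)·10 − (+0.1)·(-75)] / -1050 = +0.001429
∂h/∂y = [(-105)·(+0.1) − 0·(-0.9)] / -1050 = +0.010000
|∇h| = √(0.001429² + 0.010000²) = 0.0101
Seepage velocity v = K·i/n = 240.0 × 0.0101 / 0.29 = 8.359 ft/day.
t = 300 / 8.359 = 35.89 days.

36 days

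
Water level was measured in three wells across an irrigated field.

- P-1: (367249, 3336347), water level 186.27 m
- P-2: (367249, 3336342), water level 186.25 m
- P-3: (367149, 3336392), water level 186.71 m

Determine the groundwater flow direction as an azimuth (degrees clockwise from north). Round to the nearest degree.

With h = a·x + b·y + c and P-1 as origin, the differences give:
  0·a + (-5)·b = -0.02
  (-100)·a + 45·b = +0.44
Eliminate b (×45 and ×(-5), subtract): -500·a = 1.300 → a = ∂h/∂x = -0.002600
Back-substitute: b = ∂h/∂y = +0.004000.
Flow direction (−∇h) has components (+0.002600 E, -0.004000 N).
Azimuth = atan2(E, N) = atan2(+0.002600, -0.004000) = 147.0° ≈ 147°.

147°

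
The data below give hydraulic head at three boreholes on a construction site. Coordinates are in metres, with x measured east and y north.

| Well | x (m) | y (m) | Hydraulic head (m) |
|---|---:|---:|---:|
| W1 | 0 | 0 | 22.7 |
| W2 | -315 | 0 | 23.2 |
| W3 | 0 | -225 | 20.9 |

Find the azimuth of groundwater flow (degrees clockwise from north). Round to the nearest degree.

169°

∂h/∂x = (23.2 − 22.7) / (-315 − 0) = -0.001587
∂h/∂y = (20.9 − 22.7) / (-225 − 0) = +0.008000
Flow direction (−∇h) has components (+0.001587 E, -0.008000 N).
Azimuth = atan2(E, N) = atan2(+0.001587, -0.008000) = 168.8° ≈ 169°.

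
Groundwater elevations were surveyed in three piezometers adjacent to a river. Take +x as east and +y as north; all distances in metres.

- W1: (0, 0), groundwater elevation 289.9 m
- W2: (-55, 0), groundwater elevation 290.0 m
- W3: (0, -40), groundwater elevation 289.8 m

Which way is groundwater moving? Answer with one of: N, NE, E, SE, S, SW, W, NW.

∂h/∂x = (290.0 − 289.9) / (-55 − 0) = -0.001818
∂h/∂y = (289.8 − 289.9) / (-40 − 0) = +0.002500
Flow = −∇h = (+0.001818 east, -0.002500 north), which points southeast.

SE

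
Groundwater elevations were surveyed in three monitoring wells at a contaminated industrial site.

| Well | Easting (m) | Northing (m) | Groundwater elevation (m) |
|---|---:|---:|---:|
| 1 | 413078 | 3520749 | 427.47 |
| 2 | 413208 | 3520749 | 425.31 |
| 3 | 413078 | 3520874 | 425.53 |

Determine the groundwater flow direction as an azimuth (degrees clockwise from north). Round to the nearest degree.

047°

∂h/∂x = (425.31 − 427.47) / (413208 − 413078) = -0.01662
∂h/∂y = (425.53 − 427.47) / (3520874 − 3520749) = -0.01552
Flow direction (−∇h) has components (+0.01662 E, +0.01552 N).
Azimuth = atan2(E, N) = atan2(+0.01662, +0.01552) = 47.0° ≈ 047°.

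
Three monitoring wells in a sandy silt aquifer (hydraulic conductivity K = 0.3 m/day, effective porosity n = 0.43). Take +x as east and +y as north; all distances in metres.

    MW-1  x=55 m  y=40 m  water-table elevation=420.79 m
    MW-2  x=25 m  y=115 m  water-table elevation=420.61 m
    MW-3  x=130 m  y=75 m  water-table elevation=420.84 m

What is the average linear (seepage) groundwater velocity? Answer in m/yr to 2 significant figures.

Taking MW-1 as reference: MW-2−MW-1 = (-30, 75, -0.18); MW-3−MW-1 = (75, 35, +0.05).
Determinant of the coordinate differences = (-30)·35 − 75·75 = -6675.
∂h/∂x = [(-0.18)·35 − (+0.05)·75] / -6675 = +0.001506
∂h/∂y = [(-30)·(+0.05) − 75·(-0.18)] / -6675 = -0.001798
|∇h| = √(0.001506² + -0.001798²) = 0.002345
Seepage velocity v = K·i/n = 0.3 × 0.002345 / 0.43 = 0.001636 m/day = 0.5975 m/yr.

0.60 m/yr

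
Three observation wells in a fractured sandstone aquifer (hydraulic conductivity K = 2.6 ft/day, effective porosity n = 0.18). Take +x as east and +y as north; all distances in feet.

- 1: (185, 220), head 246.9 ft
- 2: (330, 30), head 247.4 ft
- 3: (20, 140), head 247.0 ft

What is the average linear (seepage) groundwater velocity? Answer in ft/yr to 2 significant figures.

12 ft/yr

Three-point gradient (reference 1): Δ to 2 = (145, -190, +0.5), Δ to 3 = (-165, -80, +0.1).
∂h/∂x = +0.0004889, ∂h/∂y = -0.002258 (det = -42950).
|∇h| = √(0.0004889² + -0.002258²) = 0.00231
Seepage velocity v = K·i/n = 2.6 × 0.00231 / 0.18 = 0.03337 ft/day = 12.19 ft/yr.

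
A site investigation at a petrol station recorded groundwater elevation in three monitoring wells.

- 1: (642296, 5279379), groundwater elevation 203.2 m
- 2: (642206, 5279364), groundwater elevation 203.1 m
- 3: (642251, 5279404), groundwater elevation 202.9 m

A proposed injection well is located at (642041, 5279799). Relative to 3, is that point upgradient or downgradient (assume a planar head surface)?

Taking 1 as reference: 2−1 = (-90, -15, -0.1); 3−1 = (-45, 25, -0.3).
Solve a·Δx + b·Δy = Δh: det = (-90)·25 − (-45)·(-15) = -2925.
∂h/∂x = [(-0.1)·25 − (-0.3)·(-15)] / -2925 = +0.002393
∂h/∂y = [(-90)·(-0.3) − (-45)·(-0.1)] / -2925 = -0.007692
Head at (642041, 5279799) = 203.2 + (+0.002393)·(-255) + (-0.007692)·(420) = 199.36 m.
That is lower than the 202.9 m at 3, so the point is downgradient.

downgradient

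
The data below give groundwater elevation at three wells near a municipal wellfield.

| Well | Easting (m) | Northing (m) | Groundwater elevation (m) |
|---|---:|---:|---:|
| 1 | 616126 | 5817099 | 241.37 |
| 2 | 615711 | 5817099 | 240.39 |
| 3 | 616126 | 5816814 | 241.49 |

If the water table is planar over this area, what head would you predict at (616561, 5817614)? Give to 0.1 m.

242.2 m

∂h/∂x = (240.39 − 241.37) / (615711 − 616126) = +0.002361
∂h/∂y = (241.49 − 241.37) / (5816814 − 5817099) = -0.0004211
h(616561, 5817614) = 241.37 + (+0.002361)·(435) + (-0.0004211)·(515) = 241.37 +1.027 -0.217 = 242.180 m.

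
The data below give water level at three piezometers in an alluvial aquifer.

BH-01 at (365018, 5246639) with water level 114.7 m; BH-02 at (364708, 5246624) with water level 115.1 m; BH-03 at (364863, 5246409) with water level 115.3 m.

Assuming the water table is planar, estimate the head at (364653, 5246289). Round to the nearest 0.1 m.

115.8 m

Differences from BH-01: to BH-02 (Δx, Δy, Δh) = (-310, -15, +0.4); to BH-03 = (-155, -230, +0.6).
Determinant of the coordinate differences = (-310)·(-230) − (-155)·(-15) = 68975.
∂h/∂x = [(+0.4)·(-230) − (+0.6)·(-15)] / 68975 = -0.001203
∂h/∂y = [(-310)·(+0.6) − (-155)·(+0.4)] / 68975 = -0.001798
h(364653, 5246289) = 114.7 + (-0.001203)·(-365) + (-0.001798)·(-350) = 114.7 +0.439 +0.629 = 115.768 m.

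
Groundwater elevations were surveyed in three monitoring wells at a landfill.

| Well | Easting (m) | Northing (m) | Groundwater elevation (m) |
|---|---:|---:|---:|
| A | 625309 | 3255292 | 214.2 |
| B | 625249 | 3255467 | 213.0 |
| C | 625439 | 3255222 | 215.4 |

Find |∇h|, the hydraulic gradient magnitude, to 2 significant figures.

0.0082

Taking A as reference: B−A = (-60, 175, -1.2); C−A = (130, -70, +1.2).
Solve a·Δx + b·Δy = Δh: det = (-60)·(-70) − 130·175 = -18550.
∂h/∂x = [(-1.2)·(-70) − (+1.2)·175] / -18550 = +0.006792
∂h/∂y = [(-60)·(+1.2) − 130·(-1.2)] / -18550 = -0.004528
|∇h| = √(0.006792² + -0.004528²) = 0.008163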